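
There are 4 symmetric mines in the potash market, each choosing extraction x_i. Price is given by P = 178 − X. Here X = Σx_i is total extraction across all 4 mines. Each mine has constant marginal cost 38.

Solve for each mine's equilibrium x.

28

A representative mine's profit is π_i = x_i(178 − X) − 38x_i, with X = x_i + Σ_{j≠i} x_j.
First-order condition: 140 − 2x_i − Σ_{j≠i} x_j = 0.
In a symmetric equilibrium every mine chooses the same x, so Σ_{j≠i} x_j = 3x. The condition becomes 140 − 5x = 0, giving x = 140/5 = 28.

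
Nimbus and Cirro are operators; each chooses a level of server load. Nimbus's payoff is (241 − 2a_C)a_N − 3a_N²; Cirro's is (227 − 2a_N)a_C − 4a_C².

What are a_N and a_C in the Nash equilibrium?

33.5, 20

Expanding Nimbus's payoff: 241a_N − 2a_Ca_N − 3a_N².
∂π/∂a_N = 241 − 2a_C − 6a_N = 0, so a_N = 241/6 − (1/3)a_C.
Likewise for Cirro: a_C = 28.375 − 0.25a_N.
Solving the two reaction functions simultaneously: (1 − (−1/3)(−0.25))a_N = 241/6 − (1/3)·28.375, so (11/12)a_N = 737/24 and a_N = 33.5.
Then a_C = 28.375 − 0.25·33.5 = 20.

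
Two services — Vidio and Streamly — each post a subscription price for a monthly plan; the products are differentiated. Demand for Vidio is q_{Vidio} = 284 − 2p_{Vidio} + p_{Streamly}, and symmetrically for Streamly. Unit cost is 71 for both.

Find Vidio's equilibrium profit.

10082

Vidio's profit: π = (p_{Vidio} − 71)(284 − 2p_{Vidio} + p_{Streamly}).
∂π/∂p_{Vidio} = 426 − 4p_{Vidio} + p_{Streamly} = 0 ⇒ p_{Vidio} = 106.5 + 0.25p_{Streamly}.
The game is symmetric, so in equilibrium p_{Streamly} = p_{Vidio}: the reaction function gives 0.75p_{Vidio} = 106.5, hence p_{Vidio} = 142.
q_{Vidio} = 284 − 2·142 + 142 = 142.
Profit = (142 − 71)·142 = 10082.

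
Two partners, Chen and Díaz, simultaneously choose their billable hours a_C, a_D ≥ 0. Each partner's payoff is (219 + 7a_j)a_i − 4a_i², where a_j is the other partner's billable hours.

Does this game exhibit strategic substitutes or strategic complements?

Chen's payoff is (219 + 7a_D)a_C − 4a_C².
∂π/∂a_C = 219 + 7a_D − 8a_C = 0, so a_C = 27.375 + 0.875a_D.
The best-response slope da_C/da_D = 0.875 > 0: the reaction function is upward-sloping, so the choices are strategic complements.

strategic complements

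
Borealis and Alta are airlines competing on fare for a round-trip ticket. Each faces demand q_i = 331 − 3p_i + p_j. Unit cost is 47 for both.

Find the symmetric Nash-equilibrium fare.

94.4

Borealis's profit: π = (p_{Borealis} − 47)(331 − 3p_{Borealis} + p_{Alta}).
∂π/∂p_{Borealis} = 472 − 6p_{Borealis} + p_{Alta} = 0 ⇒ p_{Borealis} = 236/3 + (1/6)p_{Alta}.
The game is symmetric, so in equilibrium p_{Alta} = p_{Borealis}: the reaction function gives (5/6)p_{Borealis} = 236/3, hence p_{Borealis} = 94.4.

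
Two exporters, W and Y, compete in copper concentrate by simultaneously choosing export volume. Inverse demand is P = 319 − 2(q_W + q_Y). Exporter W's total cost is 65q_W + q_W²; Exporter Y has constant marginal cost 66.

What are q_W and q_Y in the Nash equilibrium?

Exporter W's profit: π = q_W(319 − 2(q_W + q_Y)) − 65q_W − q_W².
∂π/∂q_W = 254 − 6q_W − 2q_Y = 0, so q_W = 127/3 − (1/3)q_Y.
For Y: ∂π/∂q_Y = 253 − 4q_Y − 2q_W = 0 ⇒ q_Y = 63.25 − 0.5q_W.
Plugging q_Y into W's best response: q_W = 127/3 − (1/3)(63.25 − 0.5q_W) ⇒ (5/6)q_W = 21.25, so q_W = 25.5.
Then q_Y = 63.25 − 0.5·25.5 = 50.5.

25.5, 50.5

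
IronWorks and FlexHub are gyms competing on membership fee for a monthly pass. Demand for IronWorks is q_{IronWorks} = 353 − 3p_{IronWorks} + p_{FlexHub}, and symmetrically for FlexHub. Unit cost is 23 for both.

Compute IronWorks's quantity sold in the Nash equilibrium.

IronWorks's profit: π = (p_{IronWorks} − 23)(353 − 3p_{IronWorks} + p_{FlexHub}).
∂π/∂p_{IronWorks} = 422 − 6p_{IronWorks} + p_{FlexHub} = 0 ⇒ p_{IronWorks} = 211/3 + (1/6)p_{FlexHub}.
The game is symmetric, so in equilibrium p_{FlexHub} = p_{IronWorks}: the reaction function gives (5/6)p_{IronWorks} = 211/3, hence p_{IronWorks} = 84.4.
q_{IronWorks} = 353 − 3·84.4 + 84.4 = 184.2.

184.2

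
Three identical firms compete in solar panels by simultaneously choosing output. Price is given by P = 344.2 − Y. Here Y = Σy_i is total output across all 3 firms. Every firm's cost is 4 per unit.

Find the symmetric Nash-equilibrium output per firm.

A representative firm's profit is π_i = y_i(344.2 − Y) − 4y_i, with Y = y_i + Σ_{j≠i} y_j.
First-order condition: 340.2 − 2y_i − Σ_{j≠i} y_j = 0.
In a symmetric equilibrium every firm chooses the same y, so Σ_{j≠i} y_j = 2y. The condition becomes 340.2 − 4y = 0, giving y = 340.2/4 = 85.05.

85.05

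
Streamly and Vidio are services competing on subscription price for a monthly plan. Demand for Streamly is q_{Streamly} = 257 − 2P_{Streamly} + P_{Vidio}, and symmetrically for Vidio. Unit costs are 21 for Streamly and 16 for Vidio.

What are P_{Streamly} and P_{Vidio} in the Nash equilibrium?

Streamly's profit: π = (P_{Streamly} − 21)(257 − 2P_{Streamly} + P_{Vidio}).
∂π/∂P_{Streamly} = 299 − 4P_{Streamly} + P_{Vidio} = 0 ⇒ P_{Streamly} = 74.75 + 0.25P_{Vidio}.
Similarly P_{Vidio} = 72.25 + 0.25P_{Streamly}.
Substituting the second reaction function into the first: P_{Streamly} = 74.75 + 0.25(72.25 + 0.25P_{Streamly}), which gives 0.9375P_{Streamly} = 92.8125 ⇒ P_{Streamly} = 99.
Then P_{Vidio} = 72.25 + 0.25·99 = 97.

99, 97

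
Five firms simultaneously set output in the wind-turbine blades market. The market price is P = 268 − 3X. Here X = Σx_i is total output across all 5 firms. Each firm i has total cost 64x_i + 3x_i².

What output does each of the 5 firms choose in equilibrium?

A representative firm's profit is π_i = x_i(268 − 3X) − 64x_i − 3x_i², with X = x_i + Σ_{j≠i} x_j.
First-order condition: 204 − 12x_i − 3Σ_{j≠i} x_j = 0.
Imposing symmetry (x_j = x for all j) turns Σ_{j≠i} x_j into 4x, so 204 = 24x and x = 8.5.

8.5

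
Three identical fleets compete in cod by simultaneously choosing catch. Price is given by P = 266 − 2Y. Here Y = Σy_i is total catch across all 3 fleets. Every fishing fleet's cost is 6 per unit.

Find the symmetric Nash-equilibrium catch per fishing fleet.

32.5

A representative fishing fleet's profit is π_i = y_i(266 − 2Y) − 6y_i, with Y = y_i + Σ_{j≠i} y_j.
First-order condition: 260 − 4y_i − 2Σ_{j≠i} y_j = 0.
In a symmetric equilibrium every fishing fleet chooses the same y, so Σ_{j≠i} y_j = 2y. The condition becomes 260 − 8y = 0, giving y = 260/8 = 32.5.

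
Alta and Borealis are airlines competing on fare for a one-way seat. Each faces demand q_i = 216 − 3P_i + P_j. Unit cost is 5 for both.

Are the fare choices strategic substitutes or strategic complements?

Alta's profit: π = (P_{Alta} − 5)(216 − 3P_{Alta} + P_{Borealis}).
∂π/∂P_{Alta} = 231 − 6P_{Alta} + P_{Borealis} = 0 ⇒ P_{Alta} = 38.5 + (1/6)P_{Borealis}.
The best-response slope dP_{Alta}/dP_{Borealis} = 1/6 > 0: the reaction function is upward-sloping, so the choices are strategic complements.

strategic complements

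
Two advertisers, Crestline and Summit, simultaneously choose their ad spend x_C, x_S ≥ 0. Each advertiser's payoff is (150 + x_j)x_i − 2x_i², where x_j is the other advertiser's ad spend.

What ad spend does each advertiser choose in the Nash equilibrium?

Crestline's payoff is (150 + x_S)x_C − 2x_C².
∂π/∂x_C = 150 + x_S − 4x_C = 0, so x_C = 37.5 + 0.25x_S.
The game is symmetric, so in equilibrium x_S = x_C: the reaction function gives 0.75x_C = 37.5, hence x_C = 50.

50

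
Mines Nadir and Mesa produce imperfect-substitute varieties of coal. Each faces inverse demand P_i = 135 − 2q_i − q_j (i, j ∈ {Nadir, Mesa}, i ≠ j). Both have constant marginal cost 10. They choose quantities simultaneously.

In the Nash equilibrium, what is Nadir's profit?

1250

Mine Nadir's profit: π = q_{Nadir}(135 − 2q_{Nadir} − q_{Mesa}) − 10q_{Nadir}.
∂π/∂q_{Nadir} = 125 − 4q_{Nadir} − q_{Mesa} = 0 ⇒ q_{Nadir} = 31.25 − 0.25q_{Mesa}.
Setting q_{Nadir} = q_{Mesa} in the reaction function: q_{Nadir} = 31.25 − 0.25q_{Nadir}, so q_{Nadir} = 31.25 / 1.25 = 25.
P_{Nadir} = 135 − 2·25 − 25 = 60.
Profit = (60 − 10)·25 = 1250.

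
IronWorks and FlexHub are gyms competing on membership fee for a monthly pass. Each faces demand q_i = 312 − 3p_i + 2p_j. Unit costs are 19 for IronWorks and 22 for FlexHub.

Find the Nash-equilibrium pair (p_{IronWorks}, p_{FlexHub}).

IronWorks's profit: π = (p_{IronWorks} − 19)(312 − 3p_{IronWorks} + 2p_{FlexHub}).
∂π/∂p_{IronWorks} = 369 − 6p_{IronWorks} + 2p_{FlexHub} = 0 ⇒ p_{IronWorks} = 61.5 + (1/3)p_{FlexHub}.
Similarly p_{FlexHub} = 63 + (1/3)p_{IronWorks}.
Solving the two reaction functions simultaneously: (1 − (1/3)(1/3))p_{IronWorks} = 61.5 + (1/3)·63, so (8/9)p_{IronWorks} = 82.5 and p_{IronWorks} = 92.8125.
Then p_{FlexHub} = 63 + (1/3)·92.8125 = 93.9375.

92.8125, 93.9375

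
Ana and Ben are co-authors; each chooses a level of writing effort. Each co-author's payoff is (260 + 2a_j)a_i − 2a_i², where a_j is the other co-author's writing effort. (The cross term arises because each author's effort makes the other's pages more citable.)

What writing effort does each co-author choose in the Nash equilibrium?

Ana's payoff is (260 + 2a_B)a_A − 2a_A².
∂π/∂a_A = 260 + 2a_B − 4a_A = 0, so a_A = 65 + 0.5a_B.
The game is symmetric, so in equilibrium a_B = a_A: the reaction function gives 0.5a_A = 65, hence a_A = 130.

130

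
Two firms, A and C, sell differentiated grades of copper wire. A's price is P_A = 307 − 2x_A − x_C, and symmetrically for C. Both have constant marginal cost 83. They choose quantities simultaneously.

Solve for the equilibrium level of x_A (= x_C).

44.8

Firm A's profit: π = x_A(307 − 2x_A − x_C) − 83x_A.
∂π/∂x_A = 224 − 4x_A − x_C = 0 ⇒ x_A = 56 − 0.25x_C.
Setting x_A = x_C in the reaction function: x_A = 56 − 0.25x_A, so x_A = 56 / 1.25 = 44.8.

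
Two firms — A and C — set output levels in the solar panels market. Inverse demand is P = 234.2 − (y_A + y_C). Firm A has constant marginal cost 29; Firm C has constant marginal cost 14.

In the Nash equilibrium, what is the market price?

92.4

Firm A's profit: π = y_A(234.2 − (y_A + y_C)) − 29y_A.
∂π/∂y_A = 205.2 − 2y_A − y_C = 0, so y_A = 102.6 − 0.5y_C.
By the same steps for C: y_C = 110.1 − 0.5y_A.
Solving the two reaction functions simultaneously: (1 − (−0.5)(−0.5))y_A = 102.6 − 0.5·110.1, so 0.75y_A = 47.55 and y_A = 63.4.
Then y_C = 110.1 − 0.5·63.4 = 78.4.
Equilibrium price: P = 234.2 − 141.8 = 92.4.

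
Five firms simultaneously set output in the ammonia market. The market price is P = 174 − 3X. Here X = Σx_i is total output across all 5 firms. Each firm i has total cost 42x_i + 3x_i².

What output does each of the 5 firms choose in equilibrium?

A representative firm's profit is π_i = x_i(174 − 3X) − 42x_i − 3x_i², with X = x_i + Σ_{j≠i} x_j.
First-order condition: 132 − 12x_i − 3Σ_{j≠i} x_j = 0.
With identical firms, set every x_j = x: then 132 − 12x − 12x = 0, i.e. x = 132/24 = 5.5.

5.5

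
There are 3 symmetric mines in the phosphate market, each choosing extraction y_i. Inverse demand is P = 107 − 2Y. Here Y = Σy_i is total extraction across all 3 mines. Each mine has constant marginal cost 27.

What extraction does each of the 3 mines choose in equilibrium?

10

A representative mine's profit is π_i = y_i(107 − 2Y) − 27y_i, with Y = y_i + Σ_{j≠i} y_j.
First-order condition: 80 − 4y_i − 2Σ_{j≠i} y_j = 0.
Imposing symmetry (y_j = y for all j) turns Σ_{j≠i} y_j into 2y, so 80 = 8y and y = 10.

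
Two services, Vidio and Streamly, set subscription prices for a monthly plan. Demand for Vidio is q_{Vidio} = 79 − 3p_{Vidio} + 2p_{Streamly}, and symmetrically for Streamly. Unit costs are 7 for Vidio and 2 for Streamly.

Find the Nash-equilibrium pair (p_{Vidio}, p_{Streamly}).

Vidio's profit: π = (p_{Vidio} − 7)(79 − 3p_{Vidio} + 2p_{Streamly}).
∂π/∂p_{Vidio} = 100 − 6p_{Vidio} + 2p_{Streamly} = 0 ⇒ p_{Vidio} = 50/3 + (1/3)p_{Streamly}.
Similarly p_{Streamly} = 85/6 + (1/3)p_{Vidio}.
Solving the two reaction functions simultaneously: (1 − (1/3)(1/3))p_{Vidio} = 50/3 + (1/3)·(85/6), so (8/9)p_{Vidio} = 385/18 and p_{Vidio} = 24.0625.
Then p_{Streamly} = 85/6 + (1/3)·24.0625 = 22.1875.

24.0625, 22.1875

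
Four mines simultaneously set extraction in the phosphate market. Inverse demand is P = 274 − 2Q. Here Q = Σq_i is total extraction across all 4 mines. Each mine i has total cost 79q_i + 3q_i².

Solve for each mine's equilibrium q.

A representative mine's profit is π_i = q_i(274 − 2Q) − 79q_i − 3q_i², with Q = q_i + Σ_{j≠i} q_j.
First-order condition: 195 − 10q_i − 2Σ_{j≠i} q_j = 0.
With identical mines, set every q_j = q: then 195 − 10q − 6q = 0, i.e. q = 195/16 = 12.1875.

12.1875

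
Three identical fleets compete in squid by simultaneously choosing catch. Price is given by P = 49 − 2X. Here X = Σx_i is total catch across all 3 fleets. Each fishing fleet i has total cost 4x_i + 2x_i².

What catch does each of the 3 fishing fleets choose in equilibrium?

A representative fishing fleet's profit is π_i = x_i(49 − 2X) − 4x_i − 2x_i², with X = x_i + Σ_{j≠i} x_j.
First-order condition: 45 − 8x_i − 2Σ_{j≠i} x_j = 0.
With identical fishing fleets, set every x_j = x: then 45 − 8x − 4x = 0, i.e. x = 45/12 = 3.75.

3.75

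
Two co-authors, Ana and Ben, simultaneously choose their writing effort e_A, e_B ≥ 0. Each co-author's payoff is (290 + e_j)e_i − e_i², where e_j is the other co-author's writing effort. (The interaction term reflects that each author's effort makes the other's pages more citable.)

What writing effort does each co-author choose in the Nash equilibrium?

290

Ana's payoff is (290 + e_B)e_A − e_A².
∂π/∂e_A = 290 + e_B − 2e_A = 0, so e_A = 145 + 0.5e_B.
The game is symmetric, so in equilibrium e_B = e_A: the reaction function gives 0.5e_A = 145, hence e_A = 290.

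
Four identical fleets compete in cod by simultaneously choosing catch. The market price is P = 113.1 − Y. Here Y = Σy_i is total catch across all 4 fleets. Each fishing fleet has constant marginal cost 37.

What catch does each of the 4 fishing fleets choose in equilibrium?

A representative fishing fleet's profit is π_i = y_i(113.1 − Y) − 37y_i, with Y = y_i + Σ_{j≠i} y_j.
First-order condition: 76.1 − 2y_i − Σ_{j≠i} y_j = 0.
Imposing symmetry (y_j = y for all j) turns Σ_{j≠i} y_j into 3y, so 76.1 = 5y and y = 15.22.

15.22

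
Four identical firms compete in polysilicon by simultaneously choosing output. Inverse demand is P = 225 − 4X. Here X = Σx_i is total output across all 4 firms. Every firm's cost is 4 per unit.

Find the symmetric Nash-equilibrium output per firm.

A representative firm's profit is π_i = x_i(225 − 4X) − 4x_i, with X = x_i + Σ_{j≠i} x_j.
First-order condition: 221 − 8x_i − 4Σ_{j≠i} x_j = 0.
In a symmetric equilibrium every firm chooses the same x, so Σ_{j≠i} x_j = 3x. The condition becomes 221 − 20x = 0, giving x = 221/20 = 11.05.

11.05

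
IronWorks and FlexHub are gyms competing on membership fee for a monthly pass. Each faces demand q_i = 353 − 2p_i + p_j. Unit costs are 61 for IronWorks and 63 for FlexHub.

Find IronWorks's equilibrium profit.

19051.52

IronWorks's profit: π = (p_{IronWorks} − 61)(353 − 2p_{IronWorks} + p_{FlexHub}).
∂π/∂p_{IronWorks} = 475 − 4p_{IronWorks} + p_{FlexHub} = 0 ⇒ p_{IronWorks} = 118.75 + 0.25p_{FlexHub}.
Similarly p_{FlexHub} = 119.75 + 0.25p_{IronWorks}.
Substituting the second reaction function into the first: p_{IronWorks} = 118.75 + 0.25(119.75 + 0.25p_{IronWorks}), which gives 0.9375p_{IronWorks} = 148.6875 ⇒ p_{IronWorks} = 158.6.
Then p_{FlexHub} = 119.75 + 0.25·158.6 = 159.4.
q_{IronWorks} = 353 − 2·158.6 + 159.4 = 195.2.
Profit = (158.6 − 61)·195.2 = 19051.52.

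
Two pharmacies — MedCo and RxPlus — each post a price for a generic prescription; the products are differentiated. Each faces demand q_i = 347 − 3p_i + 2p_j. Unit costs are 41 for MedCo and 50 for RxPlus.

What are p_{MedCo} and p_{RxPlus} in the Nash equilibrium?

119.1875, 122.5625

MedCo's profit: π = (p_{MedCo} − 41)(347 − 3p_{MedCo} + 2p_{RxPlus}).
∂π/∂p_{MedCo} = 470 − 6p_{MedCo} + 2p_{RxPlus} = 0 ⇒ p_{MedCo} = 235/3 + (1/3)p_{RxPlus}.
Similarly p_{RxPlus} = 497/6 + (1/3)p_{MedCo}.
Substituting the second reaction function into the first: p_{MedCo} = 235/3 + (1/3)(497/6 + (1/3)p_{MedCo}), which gives (8/9)p_{MedCo} = 1907/18 ⇒ p_{MedCo} = 119.1875.
Then p_{RxPlus} = 497/6 + (1/3)·119.1875 = 122.5625.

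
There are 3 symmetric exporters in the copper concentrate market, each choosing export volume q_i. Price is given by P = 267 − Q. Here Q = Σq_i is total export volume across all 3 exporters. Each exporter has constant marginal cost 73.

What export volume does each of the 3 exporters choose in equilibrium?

48.5

A representative exporter's profit is π_i = q_i(267 − Q) − 73q_i, with Q = q_i + Σ_{j≠i} q_j.
First-order condition: 194 − 2q_i − Σ_{j≠i} q_j = 0.
In a symmetric equilibrium every exporter chooses the same q, so Σ_{j≠i} q_j = 2q. The condition becomes 194 − 4q = 0, giving q = 194/4 = 48.5.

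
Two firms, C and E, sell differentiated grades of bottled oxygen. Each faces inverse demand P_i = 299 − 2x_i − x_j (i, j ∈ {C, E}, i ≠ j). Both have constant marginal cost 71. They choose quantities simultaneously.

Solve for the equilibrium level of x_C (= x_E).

45.6

Firm C's profit: π = x_C(299 − 2x_C − x_E) − 71x_C.
∂π/∂x_C = 228 − 4x_C − x_E = 0 ⇒ x_C = 57 − 0.25x_E.
By symmetry x_E = x_C; substituting into the reaction function, 1.25x_C = 57 and x_C = 45.6.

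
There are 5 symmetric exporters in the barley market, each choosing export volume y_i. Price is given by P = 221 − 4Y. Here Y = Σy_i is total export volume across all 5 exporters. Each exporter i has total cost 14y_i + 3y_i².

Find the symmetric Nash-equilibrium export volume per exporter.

6.9

A representative exporter's profit is π_i = y_i(221 − 4Y) − 14y_i − 3y_i², with Y = y_i + Σ_{j≠i} y_j.
First-order condition: 207 − 14y_i − 4Σ_{j≠i} y_j = 0.
With identical exporters, set every y_j = y: then 207 − 14y − 16y = 0, i.e. y = 207/30 = 6.9.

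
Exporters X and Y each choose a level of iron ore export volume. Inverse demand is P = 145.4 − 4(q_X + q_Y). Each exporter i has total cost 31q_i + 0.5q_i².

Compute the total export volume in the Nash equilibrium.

Exporter X's profit: π = q_X(145.4 − 4(q_X + q_Y)) − 31q_X − 0.5q_X².
∂π/∂q_X = 114.4 − 9q_X − 4q_Y = 0, so q_X = 572/45 − (4/9)q_Y.
Setting q_X = q_Y in the reaction function: q_X = 572/45 − (4/9)q_X, so q_X = (572/45) / (13/9) = 8.8.
Total export volume: 8.8 + 8.8 = 17.6.

17.6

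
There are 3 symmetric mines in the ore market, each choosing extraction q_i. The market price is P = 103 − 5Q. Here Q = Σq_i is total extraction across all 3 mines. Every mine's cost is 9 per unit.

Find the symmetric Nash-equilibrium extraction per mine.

4.7

A representative mine's profit is π_i = q_i(103 − 5Q) − 9q_i, with Q = q_i + Σ_{j≠i} q_j.
First-order condition: 94 − 10q_i − 5Σ_{j≠i} q_j = 0.
With identical mines, set every q_j = q: then 94 − 10q − 10q = 0, i.e. q = 94/20 = 4.7.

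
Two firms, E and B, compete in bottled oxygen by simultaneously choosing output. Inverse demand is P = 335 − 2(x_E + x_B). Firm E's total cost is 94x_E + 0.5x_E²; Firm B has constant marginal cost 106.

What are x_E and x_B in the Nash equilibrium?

Firm E's profit: π = x_E(335 − 2(x_E + x_B)) − 94x_E − 0.5x_E².
∂π/∂x_E = 241 − 5x_E − 2x_B = 0, so x_E = 48.2 − 0.4x_B.
For B: ∂π/∂x_B = 229 − 4x_B − 2x_E = 0 ⇒ x_B = 57.25 − 0.5x_E.
Plugging x_B into E's best response: x_E = 48.2 − 0.4(57.25 − 0.5x_E) ⇒ 0.8x_E = 25.3, so x_E = 31.625.
Then x_B = 57.25 − 0.5·31.625 = 41.4375.

31.625, 41.4375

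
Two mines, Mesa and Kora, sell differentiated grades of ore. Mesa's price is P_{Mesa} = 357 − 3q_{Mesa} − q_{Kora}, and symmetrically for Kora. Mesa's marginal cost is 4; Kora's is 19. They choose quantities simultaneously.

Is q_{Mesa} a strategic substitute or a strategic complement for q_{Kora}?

strategic substitutes

Mine Mesa's profit: π = q_{Mesa}(357 − 3q_{Mesa} − q_{Kora}) − 4q_{Mesa}.
∂π/∂q_{Mesa} = 353 − 6q_{Mesa} − q_{Kora} = 0 ⇒ q_{Mesa} = 353/6 − (1/6)q_{Kora}.
The best-response slope dq_{Mesa}/dq_{Kora} = −1/6 < 0: the reaction function is downward-sloping, so the choices are strategic substitutes.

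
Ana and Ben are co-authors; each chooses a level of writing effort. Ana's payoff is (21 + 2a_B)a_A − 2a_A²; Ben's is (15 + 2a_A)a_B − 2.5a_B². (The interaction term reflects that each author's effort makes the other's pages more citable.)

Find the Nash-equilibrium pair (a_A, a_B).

8.4375, 6.375

Expanding Ana's payoff: 21a_A + 2a_Ba_A − 2a_A².
∂π/∂a_A = 21 + 2a_B − 4a_A = 0, so a_A = 5.25 + 0.5a_B.
Likewise for Ben: a_B = 3 + 0.4a_A.
Substituting the second reaction function into the first: a_A = 5.25 + 0.5(3 + 0.4a_A), which gives 0.8a_A = 6.75 ⇒ a_A = 8.4375.
Then a_B = 3 + 0.4·8.4375 = 6.375.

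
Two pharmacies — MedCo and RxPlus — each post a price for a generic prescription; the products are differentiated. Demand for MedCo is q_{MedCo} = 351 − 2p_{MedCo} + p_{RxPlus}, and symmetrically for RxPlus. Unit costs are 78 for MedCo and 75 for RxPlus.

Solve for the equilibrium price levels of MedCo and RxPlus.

168.6, 167.4

MedCo's profit: π = (p_{MedCo} − 78)(351 − 2p_{MedCo} + p_{RxPlus}).
∂π/∂p_{MedCo} = 507 − 4p_{MedCo} + p_{RxPlus} = 0 ⇒ p_{MedCo} = 126.75 + 0.25p_{RxPlus}.
Similarly p_{RxPlus} = 125.25 + 0.25p_{MedCo}.
Solving the two reaction functions simultaneously: (1 − (0.25)(0.25))p_{MedCo} = 126.75 + 0.25·125.25, so 0.9375p_{MedCo} = 158.0625 and p_{MedCo} = 168.6.
Then p_{RxPlus} = 125.25 + 0.25·168.6 = 167.4.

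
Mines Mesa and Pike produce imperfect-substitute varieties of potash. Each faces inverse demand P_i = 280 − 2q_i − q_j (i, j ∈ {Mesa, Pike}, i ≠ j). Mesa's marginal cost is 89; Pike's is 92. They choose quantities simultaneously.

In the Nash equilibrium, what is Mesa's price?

165.8

Mine Mesa's profit: π = q_{Mesa}(280 − 2q_{Mesa} − q_{Pike}) − 89q_{Mesa}.
∂π/∂q_{Mesa} = 191 − 4q_{Mesa} − q_{Pike} = 0 ⇒ q_{Mesa} = 47.75 − 0.25q_{Pike}.
Similarly q_{Pike} = 47 − 0.25q_{Mesa}.
Plugging q_{Pike} into Mesa's best response: q_{Mesa} = 47.75 − 0.25(47 − 0.25q_{Mesa}) ⇒ 0.9375q_{Mesa} = 36, so q_{Mesa} = 38.4.
Then q_{Pike} = 47 − 0.25·38.4 = 37.4.
P_{Mesa} = 280 − 2·38.4 − 37.4 = 165.8.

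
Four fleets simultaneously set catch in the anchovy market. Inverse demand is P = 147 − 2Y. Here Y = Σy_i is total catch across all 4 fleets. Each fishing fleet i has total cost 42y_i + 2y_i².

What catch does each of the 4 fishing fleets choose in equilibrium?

A representative fishing fleet's profit is π_i = y_i(147 − 2Y) − 42y_i − 2y_i², with Y = y_i + Σ_{j≠i} y_j.
First-order condition: 105 − 8y_i − 2Σ_{j≠i} y_j = 0.
Imposing symmetry (y_j = y for all j) turns Σ_{j≠i} y_j into 3y, so 105 = 14y and y = 7.5.

7.5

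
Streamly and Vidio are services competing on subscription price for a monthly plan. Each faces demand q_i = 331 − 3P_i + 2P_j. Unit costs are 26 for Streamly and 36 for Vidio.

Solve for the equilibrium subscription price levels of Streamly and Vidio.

Streamly's profit: π = (P_{Streamly} − 26)(331 − 3P_{Streamly} + 2P_{Vidio}).
∂π/∂P_{Streamly} = 409 − 6P_{Streamly} + 2P_{Vidio} = 0 ⇒ P_{Streamly} = 409/6 + (1/3)P_{Vidio}.
Similarly P_{Vidio} = 439/6 + (1/3)P_{Streamly}.
Plugging P_{Vidio} into Streamly's best response: P_{Streamly} = 409/6 + (1/3)(439/6 + (1/3)P_{Streamly}) ⇒ (8/9)P_{Streamly} = 833/9, so P_{Streamly} = 104.125.
Then P_{Vidio} = 439/6 + (1/3)·104.125 = 107.875.

104.125, 107.875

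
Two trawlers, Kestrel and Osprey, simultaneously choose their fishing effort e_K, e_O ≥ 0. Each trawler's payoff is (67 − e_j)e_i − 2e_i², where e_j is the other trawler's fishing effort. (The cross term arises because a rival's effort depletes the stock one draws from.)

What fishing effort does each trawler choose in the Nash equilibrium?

13.4

Kestrel's payoff is (67 − e_O)e_K − 2e_K².
∂π/∂e_K = 67 − e_O − 4e_K = 0, so e_K = 16.75 − 0.25e_O.
Setting e_K = e_O in the reaction function: e_K = 16.75 − 0.25e_K, so e_K = 16.75 / 1.25 = 13.4.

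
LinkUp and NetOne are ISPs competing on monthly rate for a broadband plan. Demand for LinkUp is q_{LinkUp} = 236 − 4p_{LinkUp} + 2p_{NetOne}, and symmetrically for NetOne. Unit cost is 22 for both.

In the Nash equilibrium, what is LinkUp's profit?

LinkUp's profit: π = (p_{LinkUp} − 22)(236 − 4p_{LinkUp} + 2p_{NetOne}).
∂π/∂p_{LinkUp} = 324 − 8p_{LinkUp} + 2p_{NetOne} = 0 ⇒ p_{LinkUp} = 40.5 + 0.25p_{NetOne}.
The game is symmetric, so in equilibrium p_{NetOne} = p_{LinkUp}: the reaction function gives 0.75p_{LinkUp} = 40.5, hence p_{LinkUp} = 54.
q_{LinkUp} = 236 − 4·54 + 2·54 = 128.
Profit = (54 − 22)·128 = 4096.

4096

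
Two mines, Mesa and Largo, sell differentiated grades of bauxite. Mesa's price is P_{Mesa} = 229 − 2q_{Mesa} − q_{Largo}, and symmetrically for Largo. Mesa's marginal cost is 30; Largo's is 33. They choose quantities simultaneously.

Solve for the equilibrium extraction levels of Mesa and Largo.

Mine Mesa's profit: π = q_{Mesa}(229 − 2q_{Mesa} − q_{Largo}) − 30q_{Mesa}.
∂π/∂q_{Mesa} = 199 − 4q_{Mesa} − q_{Largo} = 0 ⇒ q_{Mesa} = 49.75 − 0.25q_{Largo}.
Similarly q_{Largo} = 49 − 0.25q_{Mesa}.
Solving the two reaction functions simultaneously: (1 − (−0.25)(−0.25))q_{Mesa} = 49.75 − 0.25·49, so 0.9375q_{Mesa} = 37.5 and q_{Mesa} = 40.
Then q_{Largo} = 49 − 0.25·40 = 39.

40, 39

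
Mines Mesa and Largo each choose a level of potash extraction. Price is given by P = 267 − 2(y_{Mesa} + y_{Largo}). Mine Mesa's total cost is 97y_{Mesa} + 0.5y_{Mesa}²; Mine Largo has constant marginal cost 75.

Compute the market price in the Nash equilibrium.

152.5

Mine Mesa's profit: π = y_{Mesa}(267 − 2(y_{Mesa} + y_{Largo})) − 97y_{Mesa} − 0.5y_{Mesa}².
∂π/∂y_{Mesa} = 170 − 5y_{Mesa} − 2y_{Largo} = 0, so y_{Mesa} = 34 − 0.4y_{Largo}.
For Largo: ∂π/∂y_{Largo} = 192 − 4y_{Largo} − 2y_{Mesa} = 0 ⇒ y_{Largo} = 48 − 0.5y_{Mesa}.
Solving the two reaction functions simultaneously: (1 − (−0.4)(−0.5))y_{Mesa} = 34 − 0.4·48, so 0.8y_{Mesa} = 14.8 and y_{Mesa} = 18.5.
Then y_{Largo} = 48 − 0.5·18.5 = 38.75.
Equilibrium price: P = 267 − 2·57.25 = 152.5.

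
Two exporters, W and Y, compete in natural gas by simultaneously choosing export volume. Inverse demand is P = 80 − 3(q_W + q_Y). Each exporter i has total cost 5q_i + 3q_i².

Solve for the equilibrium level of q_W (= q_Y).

Exporter W's profit: π = q_W(80 − 3(q_W + q_Y)) − 5q_W − 3q_W².
∂π/∂q_W = 75 − 12q_W − 3q_Y = 0, so q_W = 6.25 − 0.25q_Y.
Setting q_W = q_Y in the reaction function: q_W = 6.25 − 0.25q_W, so q_W = 6.25 / 1.25 = 5.

5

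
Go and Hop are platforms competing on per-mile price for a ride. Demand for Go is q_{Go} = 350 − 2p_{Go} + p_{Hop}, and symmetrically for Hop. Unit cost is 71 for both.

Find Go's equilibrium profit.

17298

Go's profit: π = (p_{Go} − 71)(350 − 2p_{Go} + p_{Hop}).
∂π/∂p_{Go} = 492 − 4p_{Go} + p_{Hop} = 0 ⇒ p_{Go} = 123 + 0.25p_{Hop}.
The game is symmetric, so in equilibrium p_{Hop} = p_{Go}: the reaction function gives 0.75p_{Go} = 123, hence p_{Go} = 164.
q_{Go} = 350 − 2·164 + 164 = 186.
Profit = (164 − 71)·186 = 17298.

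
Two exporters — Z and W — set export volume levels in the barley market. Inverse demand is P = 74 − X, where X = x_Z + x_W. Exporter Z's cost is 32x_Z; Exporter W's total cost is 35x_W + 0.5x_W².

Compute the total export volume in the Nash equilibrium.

Exporter Z's profit: π = x_Z(74 − (x_Z + x_W)) − 32x_Z.
∂π/∂x_Z = 42 − 2x_Z − x_W = 0, so x_Z = 21 − 0.5x_W.
For W: ∂π/∂x_W = 39 − 3x_W − x_Z = 0 ⇒ x_W = 13 − (1/3)x_Z.
Substituting the second reaction function into the first: x_Z = 21 − 0.5(13 − (1/3)x_Z), which gives (5/6)x_Z = 14.5 ⇒ x_Z = 17.4.
Then x_W = 13 − (1/3)·17.4 = 7.2.
Total export volume: 17.4 + 7.2 = 24.6.

24.6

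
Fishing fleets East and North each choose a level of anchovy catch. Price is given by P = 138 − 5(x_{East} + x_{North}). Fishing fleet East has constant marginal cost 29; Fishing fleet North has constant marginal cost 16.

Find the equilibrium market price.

Fishing fleet East's profit: π = x_{East}(138 − 5(x_{East} + x_{North})) − 29x_{East}.
∂π/∂x_{East} = 109 − 10x_{East} − 5x_{North} = 0, so x_{East} = 10.9 − 0.5x_{North}.
By the same steps for North: x_{North} = 12.2 − 0.5x_{East}.
Plugging x_{North} into East's best response: x_{East} = 10.9 − 0.5(12.2 − 0.5x_{East}) ⇒ 0.75x_{East} = 4.8, so x_{East} = 6.4.
Then x_{North} = 12.2 − 0.5·6.4 = 9.
Equilibrium price: P = 138 − 5·15.4 = 61.

61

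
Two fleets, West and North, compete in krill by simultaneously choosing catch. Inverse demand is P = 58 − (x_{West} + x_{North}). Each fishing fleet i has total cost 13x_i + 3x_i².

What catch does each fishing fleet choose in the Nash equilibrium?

Fishing fleet West's profit: π = x_{West}(58 − (x_{West} + x_{North})) − 13x_{West} − 3x_{West}².
∂π/∂x_{West} = 45 − 8x_{West} − x_{North} = 0, so x_{West} = 5.625 − 0.125x_{North}.
The game is symmetric, so in equilibrium x_{North} = x_{West}: the reaction function gives 1.125x_{West} = 5.625, hence x_{West} = 5.

5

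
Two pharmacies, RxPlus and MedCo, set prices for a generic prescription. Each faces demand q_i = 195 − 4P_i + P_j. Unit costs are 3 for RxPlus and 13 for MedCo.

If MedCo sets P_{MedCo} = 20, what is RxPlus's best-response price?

RxPlus's profit: π = (P_{RxPlus} − 3)(195 − 4P_{RxPlus} + P_{MedCo}).
∂π/∂P_{RxPlus} = 207 − 8P_{RxPlus} + P_{MedCo} = 0 ⇒ P_{RxPlus} = 25.875 + 0.125P_{MedCo}.
At P_{MedCo} = 20: P_{RxPlus} = 25.875 + 0.125·20 = 28.375.

28.375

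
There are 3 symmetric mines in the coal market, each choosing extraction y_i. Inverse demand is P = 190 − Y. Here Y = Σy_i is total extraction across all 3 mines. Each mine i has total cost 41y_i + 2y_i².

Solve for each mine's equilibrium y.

A representative mine's profit is π_i = y_i(190 − Y) − 41y_i − 2y_i², with Y = y_i + Σ_{j≠i} y_j.
First-order condition: 149 − 6y_i − Σ_{j≠i} y_j = 0.
Imposing symmetry (y_j = y for all j) turns Σ_{j≠i} y_j into 2y, so 149 = 8y and y = 18.625.

18.625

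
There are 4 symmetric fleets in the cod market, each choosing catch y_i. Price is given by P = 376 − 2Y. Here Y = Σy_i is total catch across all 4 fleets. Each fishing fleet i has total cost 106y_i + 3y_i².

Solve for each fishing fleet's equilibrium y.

A representative fishing fleet's profit is π_i = y_i(376 − 2Y) − 106y_i − 3y_i², with Y = y_i + Σ_{j≠i} y_j.
First-order condition: 270 − 10y_i − 2Σ_{j≠i} y_j = 0.
Imposing symmetry (y_j = y for all j) turns Σ_{j≠i} y_j into 3y, so 270 = 16y and y = 16.875.

16.875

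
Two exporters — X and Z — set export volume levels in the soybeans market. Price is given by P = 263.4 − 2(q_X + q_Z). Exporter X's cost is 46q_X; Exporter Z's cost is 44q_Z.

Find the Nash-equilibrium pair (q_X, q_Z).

Exporter X's profit: π = q_X(263.4 − 2(q_X + q_Z)) − 46q_X.
∂π/∂q_X = 217.4 − 4q_X − 2q_Z = 0, so q_X = 54.35 − 0.5q_Z.
By the same steps for Z: q_Z = 54.85 − 0.5q_X.
Solving the two reaction functions simultaneously: (1 − (−0.5)(−0.5))q_X = 54.35 − 0.5·54.85, so 0.75q_X = 26.925 and q_X = 35.9.
Then q_Z = 54.85 − 0.5·35.9 = 36.9.

35.9, 36.9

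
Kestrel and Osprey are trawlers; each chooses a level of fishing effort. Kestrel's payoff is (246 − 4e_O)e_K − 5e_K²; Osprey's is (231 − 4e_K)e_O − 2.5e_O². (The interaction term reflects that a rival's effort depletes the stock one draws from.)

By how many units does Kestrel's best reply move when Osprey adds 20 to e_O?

Expanding Kestrel's payoff: 246e_K − 4e_Oe_K − 5e_K².
∂π/∂e_K = 246 − 4e_O − 10e_K = 0, so e_K = 24.6 − 0.4e_O.
The reaction-function slope is −0.4, so a 20-unit rise in e_O moves e_K by −0.4 × 20 = −8. Kestrel's best response falls — the actions are strategic substitutes.

-8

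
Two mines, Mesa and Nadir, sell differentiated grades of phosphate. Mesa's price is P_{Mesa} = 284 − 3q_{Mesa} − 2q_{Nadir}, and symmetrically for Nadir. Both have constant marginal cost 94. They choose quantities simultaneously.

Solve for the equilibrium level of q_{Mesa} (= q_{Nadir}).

23.75

Mine Mesa's profit: π = q_{Mesa}(284 − 3q_{Mesa} − 2q_{Nadir}) − 94q_{Mesa}.
∂π/∂q_{Mesa} = 190 − 6q_{Mesa} − 2q_{Nadir} = 0 ⇒ q_{Mesa} = 95/3 − (1/3)q_{Nadir}.
Setting q_{Mesa} = q_{Nadir} in the reaction function: q_{Mesa} = 95/3 − (1/3)q_{Mesa}, so q_{Mesa} = (95/3) / (4/3) = 23.75.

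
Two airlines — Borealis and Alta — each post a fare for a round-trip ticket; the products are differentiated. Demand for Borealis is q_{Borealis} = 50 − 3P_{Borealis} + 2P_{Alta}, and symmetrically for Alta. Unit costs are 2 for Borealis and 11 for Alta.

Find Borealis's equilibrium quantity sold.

Borealis's profit: π = (P_{Borealis} − 2)(50 − 3P_{Borealis} + 2P_{Alta}).
∂π/∂P_{Borealis} = 56 − 6P_{Borealis} + 2P_{Alta} = 0 ⇒ P_{Borealis} = 28/3 + (1/3)P_{Alta}.
Similarly P_{Alta} = 83/6 + (1/3)P_{Borealis}.
Plugging P_{Alta} into Borealis's best response: P_{Borealis} = 28/3 + (1/3)(83/6 + (1/3)P_{Borealis}) ⇒ (8/9)P_{Borealis} = 251/18, so P_{Borealis} = 15.6875.
Then P_{Alta} = 83/6 + (1/3)·15.6875 = 19.0625.
q_{Borealis} = 50 − 3·15.6875 + 2·19.0625 = 41.0625.

41.0625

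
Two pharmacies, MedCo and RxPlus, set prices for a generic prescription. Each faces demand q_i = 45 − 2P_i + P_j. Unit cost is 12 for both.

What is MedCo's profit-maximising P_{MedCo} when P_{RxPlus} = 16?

MedCo's profit: π = (P_{MedCo} − 12)(45 − 2P_{MedCo} + P_{RxPlus}).
∂π/∂P_{MedCo} = 69 − 4P_{MedCo} + P_{RxPlus} = 0 ⇒ P_{MedCo} = 17.25 + 0.25P_{RxPlus}.
At P_{RxPlus} = 16: P_{MedCo} = 17.25 + 0.25·16 = 21.25.

21.25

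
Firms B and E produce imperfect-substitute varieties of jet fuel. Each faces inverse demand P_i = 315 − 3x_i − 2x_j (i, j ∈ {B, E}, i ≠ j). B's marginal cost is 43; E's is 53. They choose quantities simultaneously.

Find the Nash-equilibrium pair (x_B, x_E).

Firm B's profit: π = x_B(315 − 3x_B − 2x_E) − 43x_B.
∂π/∂x_B = 272 − 6x_B − 2x_E = 0 ⇒ x_B = 136/3 − (1/3)x_E.
Similarly x_E = 131/3 − (1/3)x_B.
Solving the two reaction functions simultaneously: (1 − (−1/3)(−1/3))x_B = 136/3 − (1/3)·(131/3), so (8/9)x_B = 277/9 and x_B = 34.625.
Then x_E = 131/3 − (1/3)·34.625 = 32.125.

34.625, 32.125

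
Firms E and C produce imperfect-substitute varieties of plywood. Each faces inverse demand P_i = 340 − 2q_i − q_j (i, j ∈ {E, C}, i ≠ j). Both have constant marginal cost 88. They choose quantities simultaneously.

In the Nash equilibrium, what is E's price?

188.8

Firm E's profit: π = q_E(340 − 2q_E − q_C) − 88q_E.
∂π/∂q_E = 252 − 4q_E − q_C = 0 ⇒ q_E = 63 − 0.25q_C.
By symmetry q_C = q_E; substituting into the reaction function, 1.25q_E = 63 and q_E = 50.4.
P_E = 340 − 2·50.4 − 50.4 = 188.8.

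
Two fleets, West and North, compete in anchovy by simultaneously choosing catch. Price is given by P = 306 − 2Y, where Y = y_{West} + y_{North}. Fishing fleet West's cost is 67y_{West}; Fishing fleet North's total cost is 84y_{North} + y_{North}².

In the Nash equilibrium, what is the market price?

166

Fishing fleet West's profit: π = y_{West}(306 − 2(y_{West} + y_{North})) − 67y_{West}.
∂π/∂y_{West} = 239 − 4y_{West} − 2y_{North} = 0, so y_{West} = 59.75 − 0.5y_{North}.
For North: ∂π/∂y_{North} = 222 − 6y_{North} − 2y_{West} = 0 ⇒ y_{North} = 37 − (1/3)y_{West}.
Plugging y_{North} into West's best response: y_{West} = 59.75 − 0.5(37 − (1/3)y_{West}) ⇒ (5/6)y_{West} = 41.25, so y_{West} = 49.5.
Then y_{North} = 37 − (1/3)·49.5 = 20.5.
Equilibrium price: P = 306 − 2·70 = 166.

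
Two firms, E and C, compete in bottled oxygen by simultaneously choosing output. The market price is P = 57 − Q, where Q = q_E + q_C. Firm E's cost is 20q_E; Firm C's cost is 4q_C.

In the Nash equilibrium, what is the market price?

27

Firm E's profit: π = q_E(57 − (q_E + q_C)) − 20q_E.
∂π/∂q_E = 37 − 2q_E − q_C = 0, so q_E = 18.5 − 0.5q_C.
By the same steps for C: q_C = 26.5 − 0.5q_E.
Plugging q_C into E's best response: q_E = 18.5 − 0.5(26.5 − 0.5q_E) ⇒ 0.75q_E = 5.25, so q_E = 7.
Then q_C = 26.5 − 0.5·7 = 23.
Equilibrium price: P = 57 − 30 = 27.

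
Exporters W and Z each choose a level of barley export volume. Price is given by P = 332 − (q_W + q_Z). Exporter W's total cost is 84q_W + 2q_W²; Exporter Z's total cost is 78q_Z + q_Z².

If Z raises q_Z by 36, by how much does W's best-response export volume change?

Exporter W's profit: π = q_W(332 − (q_W + q_Z)) − 84q_W − 2q_W².
∂π/∂q_W = 248 − 6q_W − q_Z = 0, so q_W = 124/3 − (1/6)q_Z.
The reaction-function slope is −1/6, so a 36-unit rise in q_Z moves q_W by −1/6 × 36 = −6. W's best response falls — the actions are strategic substitutes.

-6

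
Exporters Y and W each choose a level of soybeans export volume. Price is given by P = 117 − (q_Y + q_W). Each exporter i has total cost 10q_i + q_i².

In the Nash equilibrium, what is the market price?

74.2

Exporter Y's profit: π = q_Y(117 − (q_Y + q_W)) − 10q_Y − q_Y².
∂π/∂q_Y = 107 − 4q_Y − q_W = 0, so q_Y = 26.75 − 0.25q_W.
By symmetry q_W = q_Y; substituting into the reaction function, 1.25q_Y = 26.75 and q_Y = 21.4.
Equilibrium price: P = 117 − 42.8 = 74.2.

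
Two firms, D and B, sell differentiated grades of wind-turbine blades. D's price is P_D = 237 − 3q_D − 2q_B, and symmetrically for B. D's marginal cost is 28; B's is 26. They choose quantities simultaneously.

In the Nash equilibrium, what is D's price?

Firm D's profit: π = q_D(237 − 3q_D − 2q_B) − 28q_D.
∂π/∂q_D = 209 − 6q_D − 2q_B = 0 ⇒ q_D = 209/6 − (1/3)q_B.
Similarly q_B = 211/6 − (1/3)q_D.
Plugging q_B into D's best response: q_D = 209/6 − (1/3)(211/6 − (1/3)q_D) ⇒ (8/9)q_D = 208/9, so q_D = 26.
Then q_B = 211/6 − (1/3)·26 = 26.5.
P_D = 237 − 3·26 − 2·26.5 = 106.

106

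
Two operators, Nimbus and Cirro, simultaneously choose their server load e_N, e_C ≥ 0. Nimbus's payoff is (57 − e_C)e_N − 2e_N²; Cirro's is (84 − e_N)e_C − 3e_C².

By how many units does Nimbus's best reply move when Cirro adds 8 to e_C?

Expanding Nimbus's payoff: 57e_N − e_Ce_N − 2e_N².
∂π/∂e_N = 57 − e_C − 4e_N = 0, so e_N = 14.25 − 0.25e_C.
The reaction-function slope is −0.25, so an 8-unit rise in e_C moves e_N by −0.25 × 8 = −2. Nimbus's best response falls — the actions are strategic substitutes.

-2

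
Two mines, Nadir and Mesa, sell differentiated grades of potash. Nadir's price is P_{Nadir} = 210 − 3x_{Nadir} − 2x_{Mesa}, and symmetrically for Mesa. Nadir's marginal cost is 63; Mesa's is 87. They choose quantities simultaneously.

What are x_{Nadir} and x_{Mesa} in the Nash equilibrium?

19.875, 13.875

Mine Nadir's profit: π = x_{Nadir}(210 − 3x_{Nadir} − 2x_{Mesa}) − 63x_{Nadir}.
∂π/∂x_{Nadir} = 147 − 6x_{Nadir} − 2x_{Mesa} = 0 ⇒ x_{Nadir} = 24.5 − (1/3)x_{Mesa}.
Similarly x_{Mesa} = 20.5 − (1/3)x_{Nadir}.
Plugging x_{Mesa} into Nadir's best response: x_{Nadir} = 24.5 − (1/3)(20.5 − (1/3)x_{Nadir}) ⇒ (8/9)x_{Nadir} = 53/3, so x_{Nadir} = 19.875.
Then x_{Mesa} = 20.5 − (1/3)·19.875 = 13.875.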